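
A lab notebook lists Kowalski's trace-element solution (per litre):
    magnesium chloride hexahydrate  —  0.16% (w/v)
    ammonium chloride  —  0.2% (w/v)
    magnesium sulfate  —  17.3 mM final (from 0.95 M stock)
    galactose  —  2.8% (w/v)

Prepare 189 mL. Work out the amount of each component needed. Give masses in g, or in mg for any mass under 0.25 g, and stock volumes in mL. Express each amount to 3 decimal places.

Target volume = 189 mL = 0.189 L.
magnesium chloride hexahydrate: 0.16 g per 100 mL × 189 mL ÷ 100 = 0.302 g
ammonium chloride: 0.2% w/v = 2 g/L → 2 × 0.189 L = 0.378 g
magnesium sulfate: V = C2·V2/C1 = 17.3 mM × 189 mL ÷ 950 mM = 3.442 mL
galactose: 2.8% w/v = 28 g/L → 28 × 0.189 L = 5.292 g

magnesium chloride hexahydrate 0.302 g; ammonium chloride 0.378 g; magnesium sulfate 3.442 mL; galactose 5.292 g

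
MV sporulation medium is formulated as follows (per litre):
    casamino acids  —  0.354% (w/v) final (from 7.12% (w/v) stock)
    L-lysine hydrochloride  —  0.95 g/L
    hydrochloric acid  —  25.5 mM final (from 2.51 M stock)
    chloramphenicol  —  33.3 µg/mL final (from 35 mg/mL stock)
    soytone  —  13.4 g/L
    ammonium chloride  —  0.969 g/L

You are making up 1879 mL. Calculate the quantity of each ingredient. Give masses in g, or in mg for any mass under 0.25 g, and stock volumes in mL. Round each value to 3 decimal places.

casamino acids 93.422 mL; L-lysine hydrochloride 1.785 g; hydrochloric acid 19.089 mL; chloramphenicol 1.788 mL; soytone 25.179 g; ammonium chloride 1.821 g

Scale factor relative to 1 L: 1.879.
casamino acids: V = C2·V2/C1 = 0.354% ÷ 7.12% × 1879 mL = 93.422 mL
L-lysine hydrochloride: 0.95 g/L × 1.879 L = 1.785 g
hydrochloric acid: dilute stock: 25.5 mM × 1879 mL ÷ 2510 mM = 19.089 mL
chloramphenicol: dilute stock: 33.3 µg/mL × 1879 mL ÷ 35000 µg/mL = 1.788 mL
soytone: 13.4 g/L × 1.879 L = 25.179 g
ammonium chloride: 0.969 g/L × 1.879 L = 1.821 g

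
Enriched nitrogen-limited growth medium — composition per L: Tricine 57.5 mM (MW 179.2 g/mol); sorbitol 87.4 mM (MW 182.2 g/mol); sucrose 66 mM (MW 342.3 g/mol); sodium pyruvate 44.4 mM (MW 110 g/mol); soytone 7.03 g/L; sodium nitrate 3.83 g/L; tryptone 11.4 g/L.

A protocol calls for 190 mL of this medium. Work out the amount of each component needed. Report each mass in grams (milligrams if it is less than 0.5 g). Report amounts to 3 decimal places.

Tricine 1.958 g; sorbitol 3.026 g; sucrose 4.292 g; sodium pyruvate 0.928 g; soytone 1.336 g; sodium nitrate 0.728 g; tryptone 2.166 g

Target volume = 190 mL = 0.19 L.
Tricine: 57.5 mmol/L × 179.2 g/mol × 0.19 L ÷ 1000 = 1.958 g
sorbitol: 87.4 mmol/L × 182.2 g/mol × 0.19 L ÷ 1000 = 3.026 g
sucrose: 66 mmol/L × 342.3 g/mol × 0.19 L ÷ 1000 = 4.292 g
sodium pyruvate: 44.4 mmol/L × 110 g/mol × 0.19 L ÷ 1000 = 0.928 g
soytone: 7.03 g/L × 0.19 L = 1.336 g
sodium nitrate: 3.83 g/L × 0.19 L = 0.728 g
tryptone: 11.4 g/L × 0.19 L = 2.166 g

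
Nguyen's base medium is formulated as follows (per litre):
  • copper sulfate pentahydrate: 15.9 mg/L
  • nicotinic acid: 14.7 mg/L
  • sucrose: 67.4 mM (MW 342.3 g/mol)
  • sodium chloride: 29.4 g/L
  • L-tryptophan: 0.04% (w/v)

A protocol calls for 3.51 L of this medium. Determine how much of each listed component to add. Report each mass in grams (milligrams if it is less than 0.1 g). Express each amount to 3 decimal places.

copper sulfate pentahydrate 55.809 mg; nicotinic acid 51.597 mg; sucrose 80.979 g; sodium chloride 103.194 g; L-tryptophan 1.404 g

Scale factor relative to 1 L: 3.51.
copper sulfate pentahydrate: 15.9 mg/L × 3.51 L = 55.809 mg
nicotinic acid: 14.7 mg/L × 3.51 L = 51.597 mg
sucrose: 67.4 mmol/L × 342.3 g/mol × 3.51 L ÷ 1000 = 80.979 g
sodium chloride: 29.4 g/L × 3.51 L = 103.194 g
L-tryptophan: 0.04% w/v = 0.4 g/L → 0.4 × 3.51 L = 1.404 g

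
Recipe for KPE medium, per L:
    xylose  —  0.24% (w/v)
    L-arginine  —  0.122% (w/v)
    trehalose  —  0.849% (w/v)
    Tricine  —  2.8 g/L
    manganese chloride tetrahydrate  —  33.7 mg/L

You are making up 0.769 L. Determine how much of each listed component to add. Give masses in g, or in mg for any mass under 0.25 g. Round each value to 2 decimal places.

Working volume: 0.769 L.
xylose: 0.24% w/v = 2.4 g/L → 2.4 × 0.769 L = 1.85 g
L-arginine: 0.122% w/v = 1.22 g/L → 1.22 × 0.769 L = 0.94 g
trehalose: 0.849 g per 100 mL × 769 mL ÷ 100 = 6.53 g
Tricine: 2.8 g/L × 0.769 L = 2.15 g
manganese chloride tetrahydrate: 33.7 mg/L × 0.769 L = 25.92 mg

xylose 1.85 g; L-arginine 0.94 g; trehalose 6.53 g; Tricine 2.15 g; manganese chloride tetrahydrate 25.92 mg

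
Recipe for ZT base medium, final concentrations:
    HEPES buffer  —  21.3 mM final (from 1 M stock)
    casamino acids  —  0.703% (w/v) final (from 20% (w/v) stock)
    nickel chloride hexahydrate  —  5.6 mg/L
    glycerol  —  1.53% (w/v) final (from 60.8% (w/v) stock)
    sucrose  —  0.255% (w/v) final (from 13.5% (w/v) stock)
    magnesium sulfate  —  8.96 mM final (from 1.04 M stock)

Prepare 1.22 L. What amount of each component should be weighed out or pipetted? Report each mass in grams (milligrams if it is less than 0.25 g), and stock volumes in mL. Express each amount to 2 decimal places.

Working volume: 1.22 L.
HEPES buffer: dilute stock: 21.3 mM × 1220 mL ÷ 1000 mM = 25.99 mL
casamino acids: V = C2·V2/C1 = 0.703% ÷ 20% × 1220 mL = 42.88 mL
nickel chloride hexahydrate: 5.6 mg/L × 1.22 L = 6.83 mg
glycerol: dilute stock: 1.53% ÷ 60.8% × 1220 mL = 30.70 mL
sucrose: dilute stock: 0.255% ÷ 13.5% × 1220 mL = 23.04 mL
magnesium sulfate: V = C2·V2/C1 = 8.96 mM × 1220 mL ÷ 1040 mM = 10.51 mL

HEPES buffer 25.99 mL; casamino acids 42.88 mL; nickel chloride hexahydrate 6.83 mg; glycerol 30.70 mL; sucrose 23.04 mL; magnesium sulfate 10.51 mL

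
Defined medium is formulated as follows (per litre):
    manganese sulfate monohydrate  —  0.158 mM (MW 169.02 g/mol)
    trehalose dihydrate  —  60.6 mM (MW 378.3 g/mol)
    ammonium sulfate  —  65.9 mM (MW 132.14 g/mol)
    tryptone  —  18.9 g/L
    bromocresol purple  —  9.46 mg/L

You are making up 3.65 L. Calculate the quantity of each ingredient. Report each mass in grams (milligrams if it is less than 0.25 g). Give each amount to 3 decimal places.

Scale factor relative to 1 L: 3.65.
manganese sulfate monohydrate: 0.158 mmol/L × 169.02 mg/mmol × 3.65 L = 97.474 mg
trehalose dihydrate: 60.6 mmol/L × 378.3 g/mol × 3.65 L ÷ 1000 = 83.676 g
ammonium sulfate: 65.9 mmol/L × 132.14 g/mol × 3.65 L ÷ 1000 = 31.784 g
tryptone: 18.9 g/L × 3.65 L = 68.985 g
bromocresol purple: 9.46 mg/L × 3.65 L = 34.529 mg

manganese sulfate monohydrate 97.474 mg; trehalose dihydrate 83.676 g; ammonium sulfate 31.784 g; tryptone 68.985 g; bromocresol purple 34.529 mg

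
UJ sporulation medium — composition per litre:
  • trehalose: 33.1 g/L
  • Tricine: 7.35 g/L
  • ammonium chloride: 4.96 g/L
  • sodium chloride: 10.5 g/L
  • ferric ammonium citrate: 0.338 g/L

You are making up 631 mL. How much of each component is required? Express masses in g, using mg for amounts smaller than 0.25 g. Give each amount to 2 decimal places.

trehalose 20.89 g; Tricine 4.64 g; ammonium chloride 3.13 g; sodium chloride 6.63 g; ferric ammonium citrate 213.28 mg

Target volume = 631 mL = 0.631 L.
trehalose: 33.1 g/L × 0.631 L = 20.89 g
Tricine: 7.35 g/L × 0.631 L = 4.64 g
ammonium chloride: 4.96 g/L × 0.631 L = 3.13 g
sodium chloride: 10.5 g/L × 0.631 L = 6.63 g
ferric ammonium citrate: 0.338 g/L × 0.631 L = 0.213278 g = 213.28 mg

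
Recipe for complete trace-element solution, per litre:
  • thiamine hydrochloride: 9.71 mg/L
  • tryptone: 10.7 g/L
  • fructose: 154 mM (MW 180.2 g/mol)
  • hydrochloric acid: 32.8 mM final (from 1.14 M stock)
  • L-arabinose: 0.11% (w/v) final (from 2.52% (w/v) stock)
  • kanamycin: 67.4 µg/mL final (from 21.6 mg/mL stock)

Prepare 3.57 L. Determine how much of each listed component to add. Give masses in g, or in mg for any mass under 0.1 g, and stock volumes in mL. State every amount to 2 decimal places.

Working volume: 3.57 L.
thiamine hydrochloride: 9.71 mg/L × 3.57 L = 34.66 mg
tryptone: 10.7 g/L × 3.57 L = 38.20 g
fructose: 154 mmol/L × 180.2 g/mol × 3.57 L ÷ 1000 = 99.07 g
hydrochloric acid: dilute stock: 32.8 mM × 3570 mL ÷ 1140 mM = 102.72 mL
L-arabinose: dilute stock: 0.11% ÷ 2.52% × 3570 mL = 155.83 mL
kanamycin: dilute stock: 67.4 µg/mL × 3570 mL ÷ 21600 µg/mL = 11.14 mL

thiamine hydrochloride 34.66 mg; tryptone 38.20 g; fructose 99.07 g; hydrochloric acid 102.72 mL; L-arabinose 155.83 mL; kanamycin 11.14 mL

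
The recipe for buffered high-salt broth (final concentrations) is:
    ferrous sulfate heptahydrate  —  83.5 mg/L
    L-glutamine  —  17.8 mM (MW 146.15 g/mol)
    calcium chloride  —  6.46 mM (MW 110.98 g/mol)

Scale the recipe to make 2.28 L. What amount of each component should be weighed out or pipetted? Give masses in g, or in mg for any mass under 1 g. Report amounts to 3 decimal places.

ferrous sulfate heptahydrate 190.380 mg; L-glutamine 5.931 g; calcium chloride 1.635 g

Scale factor relative to 1 L: 2.28.
ferrous sulfate heptahydrate: 83.5 mg/L × 2.28 L = 190.380 mg
L-glutamine: 17.8 mmol/L × 146.15 g/mol × 2.28 L ÷ 1000 = 5.931 g
calcium chloride: 6.46 mmol/L × 110.98 g/mol × 2.28 L ÷ 1000 = 1.635 g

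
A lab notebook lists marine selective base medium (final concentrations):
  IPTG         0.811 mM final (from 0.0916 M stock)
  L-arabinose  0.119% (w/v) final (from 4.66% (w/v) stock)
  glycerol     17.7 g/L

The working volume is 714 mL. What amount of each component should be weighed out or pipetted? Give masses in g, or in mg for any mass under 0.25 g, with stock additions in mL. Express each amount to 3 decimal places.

Target volume = 714 mL = 0.714 L.
IPTG: V = C2·V2/C1 = 0.811 mM × 714 mL ÷ 91.6 mM = 6.322 mL
L-arabinose: C1V1 = C2V2 → 0.119% ÷ 4.66% × 714 mL = 18.233 mL
glycerol: 17.7 g/L × 0.714 L = 12.638 g

IPTG 6.322 mL; L-arabinose 18.233 mL; glycerol 12.638 g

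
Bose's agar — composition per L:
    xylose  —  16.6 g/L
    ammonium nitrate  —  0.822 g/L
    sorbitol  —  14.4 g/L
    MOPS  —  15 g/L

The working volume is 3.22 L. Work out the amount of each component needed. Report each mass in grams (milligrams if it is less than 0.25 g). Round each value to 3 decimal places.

xylose 53.452 g; ammonium nitrate 2.647 g; sorbitol 46.368 g; MOPS 48.300 g

Scale factor relative to 1 L: 3.22.
xylose: 16.6 g/L × 3.22 L = 53.452 g
ammonium nitrate: 0.822 g/L × 3.22 L = 2.647 g
sorbitol: 14.4 g/L × 3.22 L = 46.368 g
MOPS: 15 g/L × 3.22 L = 48.300 g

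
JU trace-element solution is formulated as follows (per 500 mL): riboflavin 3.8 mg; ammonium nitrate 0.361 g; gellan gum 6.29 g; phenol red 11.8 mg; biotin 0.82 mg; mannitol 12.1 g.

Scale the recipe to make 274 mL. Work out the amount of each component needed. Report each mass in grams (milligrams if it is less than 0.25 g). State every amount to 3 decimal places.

Scale factor = 274 mL / 500 mL = 0.548.
riboflavin: 3.8 mg × (274 mL / 500 mL) = 2.082 mg
ammonium nitrate: 0.361 g × (274 mL / 500 mL) = 0.197828 g = 197.828 mg
gellan gum: 6.29 g × (274 mL / 500 mL) = 3.447 g
phenol red: 11.8 mg × (274 mL / 500 mL) = 6.466 mg
biotin: 0.82 mg × (274 mL / 500 mL) = 0.449 mg
mannitol: 12.1 g × (274 mL / 500 mL) = 6.631 g

riboflavin 2.082 mg; ammonium nitrate 197.828 mg; gellan gum 3.447 g; phenol red 6.466 mg; biotin 0.449 mg; mannitol 6.631 g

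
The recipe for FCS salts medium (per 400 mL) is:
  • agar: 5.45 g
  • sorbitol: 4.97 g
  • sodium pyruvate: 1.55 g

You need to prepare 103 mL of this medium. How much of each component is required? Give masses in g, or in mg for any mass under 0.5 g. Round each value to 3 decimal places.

agar 1.403 g; sorbitol 1.280 g; sodium pyruvate 399.125 mg

Scale factor = 103 mL / 400 mL = 0.2575.
agar: 5.45 g × (103 mL / 400 mL) = 1.403 g
sorbitol: 4.97 g × (103 mL / 400 mL) = 1.280 g
sodium pyruvate: 1.55 g × (103 mL / 400 mL) = 0.399125 g = 399.125 mg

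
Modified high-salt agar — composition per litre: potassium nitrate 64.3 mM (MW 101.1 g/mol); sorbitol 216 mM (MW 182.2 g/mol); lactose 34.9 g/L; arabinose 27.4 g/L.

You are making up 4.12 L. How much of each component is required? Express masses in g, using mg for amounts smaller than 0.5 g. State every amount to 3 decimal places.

potassium nitrate 26.783 g; sorbitol 162.143 g; lactose 143.788 g; arabinose 112.888 g

Working volume: 4.12 L.
potassium nitrate: 64.3 mmol/L × 101.1 g/mol × 4.12 L ÷ 1000 = 26.783 g
sorbitol: 216 mmol/L × 182.2 g/mol × 4.12 L ÷ 1000 = 162.143 g
lactose: 34.9 g/L × 4.12 L = 143.788 g
arabinose: 27.4 g/L × 4.12 L = 112.888 g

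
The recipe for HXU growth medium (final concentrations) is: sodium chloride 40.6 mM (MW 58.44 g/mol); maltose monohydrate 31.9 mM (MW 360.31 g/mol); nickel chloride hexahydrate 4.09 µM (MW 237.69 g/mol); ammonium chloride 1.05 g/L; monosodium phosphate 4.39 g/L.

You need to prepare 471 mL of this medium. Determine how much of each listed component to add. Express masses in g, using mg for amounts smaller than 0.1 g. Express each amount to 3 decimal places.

sodium chloride 1.118 g; maltose monohydrate 5.414 g; nickel chloride hexahydrate 0.458 mg; ammonium chloride 0.495 g; monosodium phosphate 2.068 g

Scale factor relative to 1 L: 0.471.
sodium chloride: 40.6 mmol/L × 58.44 g/mol × 0.471 L ÷ 1000 = 1.118 g
maltose monohydrate: 31.9 mmol/L × 360.31 g/mol × 0.471 L ÷ 1000 = 5.414 g
nickel chloride hexahydrate: 4.09 µmol/L × 237.69 g/mol × 0.471 L ÷ 1000 = 0.458 mg
ammonium chloride: 1.05 g/L × 0.471 L = 0.495 g
monosodium phosphate: 4.39 g/L × 0.471 L = 2.068 g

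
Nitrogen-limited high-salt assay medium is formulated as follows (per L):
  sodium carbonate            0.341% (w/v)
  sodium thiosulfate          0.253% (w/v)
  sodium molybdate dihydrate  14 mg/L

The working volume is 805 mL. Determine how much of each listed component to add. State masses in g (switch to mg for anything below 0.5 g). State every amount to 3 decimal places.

sodium carbonate 2.745 g; sodium thiosulfate 2.037 g; sodium molybdate dihydrate 11.270 mg

Target volume = 805 mL = 0.805 L.
sodium carbonate: 0.341% w/v = 3.41 g/L → 3.41 × 0.805 L = 2.745 g
sodium thiosulfate: 0.253% w/v = 2.53 g/L → 2.53 × 0.805 L = 2.037 g
sodium molybdate dihydrate: 14 mg/L × 0.805 L = 11.270 mg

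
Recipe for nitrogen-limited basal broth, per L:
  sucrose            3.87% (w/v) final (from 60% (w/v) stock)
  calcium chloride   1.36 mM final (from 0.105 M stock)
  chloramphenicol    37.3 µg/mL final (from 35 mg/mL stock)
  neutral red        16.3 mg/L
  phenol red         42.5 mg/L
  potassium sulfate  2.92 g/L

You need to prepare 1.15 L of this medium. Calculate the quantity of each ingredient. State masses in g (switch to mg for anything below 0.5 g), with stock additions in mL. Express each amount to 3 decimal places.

sucrose 74.175 mL; calcium chloride 14.895 mL; chloramphenicol 1.226 mL; neutral red 18.745 mg; phenol red 48.875 mg; potassium sulfate 3.358 g

Scale factor relative to 1 L: 1.15.
sucrose: V = C2·V2/C1 = 3.87% ÷ 60% × 1150 mL = 74.175 mL
calcium chloride: C1V1 = C2V2 → 1.36 mM × 1150 mL ÷ 105 mM = 14.895 mL
chloramphenicol: V = C2·V2/C1 = 37.3 µg/mL × 1150 mL ÷ 35000 µg/mL = 1.226 mL
neutral red: 16.3 mg/L × 1.15 L = 18.745 mg
phenol red: 42.5 mg/L × 1.15 L = 48.875 mg
potassium sulfate: 2.92 g/L × 1.15 L = 3.358 g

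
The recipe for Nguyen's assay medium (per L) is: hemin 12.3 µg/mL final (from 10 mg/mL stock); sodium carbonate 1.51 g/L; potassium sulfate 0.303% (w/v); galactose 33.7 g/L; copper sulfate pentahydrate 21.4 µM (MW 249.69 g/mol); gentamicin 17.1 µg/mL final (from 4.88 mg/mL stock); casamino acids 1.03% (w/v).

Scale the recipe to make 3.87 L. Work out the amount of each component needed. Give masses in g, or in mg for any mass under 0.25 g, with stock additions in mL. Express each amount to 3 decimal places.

hemin 4.760 mL; sodium carbonate 5.844 g; potassium sulfate 11.726 g; galactose 130.419 g; copper sulfate pentahydrate 20.679 mg; gentamicin 13.561 mL; casamino acids 39.861 g

Scale factor relative to 1 L: 3.87.
hemin: V = C2·V2/C1 = 12.3 µg/mL × 3870 mL ÷ 10000 µg/mL = 4.760 mL
sodium carbonate: 1.51 g/L × 3.87 L = 5.844 g
potassium sulfate: 0.303% w/v = 3.03 g/L → 3.03 × 3.87 L = 11.726 g
galactose: 33.7 g/L × 3.87 L = 130.419 g
copper sulfate pentahydrate: 21.4 µmol/L × 249.69 g/mol × 3.87 L ÷ 1000 = 20.679 mg
gentamicin: dilute stock: 17.1 µg/mL × 3870 mL ÷ 4880 µg/mL = 13.561 mL
casamino acids: 1.03 g per 100 mL × 3870 mL ÷ 100 = 39.861 g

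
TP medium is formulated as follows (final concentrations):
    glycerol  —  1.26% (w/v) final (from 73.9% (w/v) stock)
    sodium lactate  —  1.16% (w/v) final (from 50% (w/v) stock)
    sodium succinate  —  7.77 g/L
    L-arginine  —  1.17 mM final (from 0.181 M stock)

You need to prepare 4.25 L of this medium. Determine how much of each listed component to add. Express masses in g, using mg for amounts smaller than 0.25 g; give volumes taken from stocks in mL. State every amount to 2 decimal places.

glycerol 72.46 mL; sodium lactate 98.60 mL; sodium succinate 33.02 g; L-arginine 27.47 mL

Working volume: 4.25 L.
glycerol: V = C2·V2/C1 = 1.26% ÷ 73.9% × 4250 mL = 72.46 mL
sodium lactate: V = C2·V2/C1 = 1.16% ÷ 50% × 4250 mL = 98.60 mL
sodium succinate: 7.77 g/L × 4.25 L = 33.02 g
L-arginine: dilute stock: 1.17 mM × 4250 mL ÷ 181 mM = 27.47 mL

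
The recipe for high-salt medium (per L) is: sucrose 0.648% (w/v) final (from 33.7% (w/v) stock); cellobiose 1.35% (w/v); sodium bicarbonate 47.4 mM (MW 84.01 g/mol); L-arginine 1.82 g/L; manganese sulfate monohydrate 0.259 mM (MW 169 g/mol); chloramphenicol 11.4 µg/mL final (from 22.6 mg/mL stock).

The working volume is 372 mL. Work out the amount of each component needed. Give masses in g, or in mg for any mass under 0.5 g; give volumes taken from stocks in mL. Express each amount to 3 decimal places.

Scale factor relative to 1 L: 0.372.
sucrose: V = C2·V2/C1 = 0.648% ÷ 33.7% × 372 mL = 7.153 mL
cellobiose: 1.35% w/v = 13.5 g/L → 13.5 × 0.372 L = 5.022 g
sodium bicarbonate: 47.4 mmol/L × 84.01 g/mol × 0.372 L ÷ 1000 = 1.481 g
L-arginine: 1.82 g/L × 0.372 L = 0.677 g
manganese sulfate monohydrate: 0.259 mmol/L × 169 mg/mmol × 0.372 L = 16.283 mg
chloramphenicol: V = C2·V2/C1 = 11.4 µg/mL × 372 mL ÷ 22600 µg/mL = 0.188 mL

sucrose 7.153 mL; cellobiose 5.022 g; sodium bicarbonate 1.481 g; L-arginine 0.677 g; manganese sulfate monohydrate 16.283 mg; chloramphenicol 0.188 mL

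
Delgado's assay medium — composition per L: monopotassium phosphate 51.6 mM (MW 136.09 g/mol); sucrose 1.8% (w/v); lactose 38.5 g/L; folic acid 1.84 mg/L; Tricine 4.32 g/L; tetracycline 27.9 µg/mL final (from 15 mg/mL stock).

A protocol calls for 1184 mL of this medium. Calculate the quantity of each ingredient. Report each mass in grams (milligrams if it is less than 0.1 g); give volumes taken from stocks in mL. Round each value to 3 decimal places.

Target volume = 1184 mL = 1.184 L.
monopotassium phosphate: 51.6 mmol/L × 136.09 g/mol × 1.184 L ÷ 1000 = 8.314 g
sucrose: 1.8% w/v = 18 g/L → 18 × 1.184 L = 21.312 g
lactose: 38.5 g/L × 1.184 L = 45.584 g
folic acid: 1.84 mg/L × 1.184 L = 2.179 mg
Tricine: 4.32 g/L × 1.184 L = 5.115 g
tetracycline: V = C2·V2/C1 = 27.9 µg/mL × 1184 mL ÷ 15000 µg/mL = 2.202 mL

monopotassium phosphate 8.314 g; sucrose 21.312 g; lactose 45.584 g; folic acid 2.179 mg; Tricine 5.115 g; tetracycline 2.202 mL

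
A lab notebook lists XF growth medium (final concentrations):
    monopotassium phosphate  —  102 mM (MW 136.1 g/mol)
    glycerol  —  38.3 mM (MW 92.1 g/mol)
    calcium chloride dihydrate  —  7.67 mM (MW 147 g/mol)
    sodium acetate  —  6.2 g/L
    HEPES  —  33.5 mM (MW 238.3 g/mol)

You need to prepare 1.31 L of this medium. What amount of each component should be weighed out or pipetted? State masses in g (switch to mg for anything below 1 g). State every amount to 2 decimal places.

Working volume: 1.31 L.
monopotassium phosphate: 102 mmol/L × 136.1 g/mol × 1.31 L ÷ 1000 = 18.19 g
glycerol: 38.3 mmol/L × 92.1 g/mol × 1.31 L ÷ 1000 = 4.62 g
calcium chloride dihydrate: 7.67 mmol/L × 147 g/mol × 1.31 L ÷ 1000 = 1.48 g
sodium acetate: 6.2 g/L × 1.31 L = 8.12 g
HEPES: 33.5 mmol/L × 238.3 g/mol × 1.31 L ÷ 1000 = 10.46 g

monopotassium phosphate 18.19 g; glycerol 4.62 g; calcium chloride dihydrate 1.48 g; sodium acetate 8.12 g; HEPES 10.46 g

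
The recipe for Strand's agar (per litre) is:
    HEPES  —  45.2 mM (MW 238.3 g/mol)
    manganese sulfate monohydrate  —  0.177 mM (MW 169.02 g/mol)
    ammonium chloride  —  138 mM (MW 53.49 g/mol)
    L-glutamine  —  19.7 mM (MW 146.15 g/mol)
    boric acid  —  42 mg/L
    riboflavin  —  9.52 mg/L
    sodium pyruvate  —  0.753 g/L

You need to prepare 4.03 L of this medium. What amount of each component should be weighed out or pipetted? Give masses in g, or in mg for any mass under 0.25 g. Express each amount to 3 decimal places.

HEPES 43.408 g; manganese sulfate monohydrate 120.564 mg; ammonium chloride 29.748 g; L-glutamine 11.603 g; boric acid 169.260 mg; riboflavin 38.366 mg; sodium pyruvate 3.035 g

Scale factor relative to 1 L: 4.03.
HEPES: 45.2 mmol/L × 238.3 g/mol × 4.03 L ÷ 1000 = 43.408 g
manganese sulfate monohydrate: 0.177 mmol/L × 169.02 mg/mmol × 4.03 L = 120.564 mg
ammonium chloride: 138 mmol/L × 53.49 g/mol × 4.03 L ÷ 1000 = 29.748 g
L-glutamine: 19.7 mmol/L × 146.15 g/mol × 4.03 L ÷ 1000 = 11.603 g
boric acid: 42 mg/L × 4.03 L = 169.260 mg
riboflavin: 9.52 mg/L × 4.03 L = 38.366 mg
sodium pyruvate: 0.753 g/L × 4.03 L = 3.035 g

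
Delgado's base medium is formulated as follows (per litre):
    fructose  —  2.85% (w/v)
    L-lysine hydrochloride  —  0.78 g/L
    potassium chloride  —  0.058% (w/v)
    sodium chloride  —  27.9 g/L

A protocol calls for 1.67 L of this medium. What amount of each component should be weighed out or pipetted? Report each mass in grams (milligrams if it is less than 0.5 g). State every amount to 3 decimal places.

fructose 47.595 g; L-lysine hydrochloride 1.303 g; potassium chloride 0.969 g; sodium chloride 46.593 g

Working volume: 1.67 L.
fructose: 2.85 g per 100 mL × 1670 mL ÷ 100 = 47.595 g
L-lysine hydrochloride: 0.78 g/L × 1.67 L = 1.303 g
potassium chloride: 0.058% w/v = 0.58 g/L → 0.58 × 1.67 L = 0.969 g
sodium chloride: 27.9 g/L × 1.67 L = 46.593 g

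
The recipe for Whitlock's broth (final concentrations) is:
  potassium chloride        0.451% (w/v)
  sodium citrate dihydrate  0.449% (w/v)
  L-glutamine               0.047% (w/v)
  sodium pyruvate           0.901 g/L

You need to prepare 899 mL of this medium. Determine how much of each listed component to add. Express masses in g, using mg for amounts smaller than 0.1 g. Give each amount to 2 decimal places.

Target volume = 899 mL = 0.899 L.
potassium chloride: 0.451 g per 100 mL × 899 mL ÷ 100 = 4.05 g
sodium citrate dihydrate: 0.449 g per 100 mL × 899 mL ÷ 100 = 4.04 g
L-glutamine: 0.047 g per 100 mL × 899 mL ÷ 100 = 0.42 g
sodium pyruvate: 0.901 g/L × 0.899 L = 0.81 g

potassium chloride 4.05 g; sodium citrate dihydrate 4.04 g; L-glutamine 0.42 g; sodium pyruvate 0.81 g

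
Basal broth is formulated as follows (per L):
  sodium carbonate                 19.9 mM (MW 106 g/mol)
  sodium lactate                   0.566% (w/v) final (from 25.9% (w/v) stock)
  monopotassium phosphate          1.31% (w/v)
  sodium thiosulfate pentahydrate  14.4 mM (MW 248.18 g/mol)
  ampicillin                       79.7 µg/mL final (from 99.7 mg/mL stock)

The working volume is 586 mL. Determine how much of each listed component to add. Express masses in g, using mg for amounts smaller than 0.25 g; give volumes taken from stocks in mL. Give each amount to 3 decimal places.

sodium carbonate 1.236 g; sodium lactate 12.806 mL; monopotassium phosphate 7.677 g; sodium thiosulfate pentahydrate 2.094 g; ampicillin 0.468 mL

Target volume = 586 mL = 0.586 L.
sodium carbonate: 19.9 mmol/L × 106 g/mol × 0.586 L ÷ 1000 = 1.236 g
sodium lactate: dilute stock: 0.566% ÷ 25.9% × 586 mL = 12.806 mL
monopotassium phosphate: 1.31% w/v = 13.1 g/L → 13.1 × 0.586 L = 7.677 g
sodium thiosulfate pentahydrate: 14.4 mmol/L × 248.18 g/mol × 0.586 L ÷ 1000 = 2.094 g
ampicillin: V = C2·V2/C1 = 79.7 µg/mL × 586 mL ÷ 99700 µg/mL = 0.468 mL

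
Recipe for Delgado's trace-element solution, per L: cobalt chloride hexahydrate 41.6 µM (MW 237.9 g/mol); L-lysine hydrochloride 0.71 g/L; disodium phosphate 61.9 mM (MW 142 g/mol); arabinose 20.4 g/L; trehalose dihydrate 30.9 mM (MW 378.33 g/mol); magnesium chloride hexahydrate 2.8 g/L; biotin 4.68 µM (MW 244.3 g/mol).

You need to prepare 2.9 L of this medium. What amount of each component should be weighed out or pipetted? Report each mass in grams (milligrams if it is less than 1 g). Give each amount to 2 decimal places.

cobalt chloride hexahydrate 28.70 mg; L-lysine hydrochloride 2.06 g; disodium phosphate 25.49 g; arabinose 59.16 g; trehalose dihydrate 33.90 g; magnesium chloride hexahydrate 8.12 g; biotin 3.32 mg

Working volume: 2.9 L.
cobalt chloride hexahydrate: 41.6 µmol/L × 237.9 g/mol × 2.9 L ÷ 1000 = 28.70 mg
L-lysine hydrochloride: 0.71 g/L × 2.9 L = 2.06 g
disodium phosphate: 61.9 mmol/L × 142 g/mol × 2.9 L ÷ 1000 = 25.49 g
arabinose: 20.4 g/L × 2.9 L = 59.16 g
trehalose dihydrate: 30.9 mmol/L × 378.33 g/mol × 2.9 L ÷ 1000 = 33.90 g
magnesium chloride hexahydrate: 2.8 g/L × 2.9 L = 8.12 g
biotin: 4.68 µmol/L × 244.3 g/mol × 2.9 L ÷ 1000 = 3.32 mg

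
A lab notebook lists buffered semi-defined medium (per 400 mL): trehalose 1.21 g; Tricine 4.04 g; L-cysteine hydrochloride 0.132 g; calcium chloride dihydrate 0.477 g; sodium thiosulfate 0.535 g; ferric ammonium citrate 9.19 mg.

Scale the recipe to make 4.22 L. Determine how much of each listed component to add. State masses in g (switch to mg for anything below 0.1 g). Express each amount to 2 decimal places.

trehalose 12.77 g; Tricine 42.62 g; L-cysteine hydrochloride 1.39 g; calcium chloride dihydrate 5.03 g; sodium thiosulfate 5.64 g; ferric ammonium citrate 96.95 mg

Ratio of target to recipe volume: 4220 / 400 = 10.55.
trehalose: 1.21 g × (4220 mL / 400 mL) = 12.77 g
Tricine: 4.04 g × (4220 mL / 400 mL) = 42.62 g
L-cysteine hydrochloride: 0.132 g × (4220 mL / 400 mL) = 1.39 g
calcium chloride dihydrate: 0.477 g × (4220 mL / 400 mL) = 5.03 g
sodium thiosulfate: 0.535 g × (4220 mL / 400 mL) = 5.64 g
ferric ammonium citrate: 9.19 mg × (4220 mL / 400 mL) = 96.95 mg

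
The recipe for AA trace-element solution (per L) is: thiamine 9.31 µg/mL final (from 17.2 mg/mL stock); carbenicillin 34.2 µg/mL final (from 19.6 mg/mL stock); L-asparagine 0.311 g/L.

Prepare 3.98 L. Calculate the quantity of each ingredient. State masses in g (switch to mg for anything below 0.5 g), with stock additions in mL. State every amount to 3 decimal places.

thiamine 2.154 mL; carbenicillin 6.945 mL; L-asparagine 1.238 g

Working volume: 3.98 L.
thiamine: dilute stock: 9.31 µg/mL × 3980 mL ÷ 17200 µg/mL = 2.154 mL
carbenicillin: V = C2·V2/C1 = 34.2 µg/mL × 3980 mL ÷ 19600 µg/mL = 6.945 mL
L-asparagine: 0.311 g/L × 3.98 L = 1.238 g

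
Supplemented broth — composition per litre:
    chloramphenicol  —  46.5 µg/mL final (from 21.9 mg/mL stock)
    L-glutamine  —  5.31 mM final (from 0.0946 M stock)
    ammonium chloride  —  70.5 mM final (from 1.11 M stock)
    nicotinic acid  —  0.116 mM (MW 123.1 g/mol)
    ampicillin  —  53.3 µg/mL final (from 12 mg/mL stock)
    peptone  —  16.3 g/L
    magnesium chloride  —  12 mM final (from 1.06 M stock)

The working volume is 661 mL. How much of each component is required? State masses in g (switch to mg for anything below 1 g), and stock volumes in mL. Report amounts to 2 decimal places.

Scale factor relative to 1 L: 0.661.
chloramphenicol: dilute stock: 46.5 µg/mL × 661 mL ÷ 21900 µg/mL = 1.40 mL
L-glutamine: C1V1 = C2V2 → 5.31 mM × 661 mL ÷ 94.6 mM = 37.10 mL
ammonium chloride: C1V1 = C2V2 → 70.5 mM × 661 mL ÷ 1110 mM = 41.98 mL
nicotinic acid: 0.116 mmol/L × 123.1 mg/mmol × 0.661 L = 9.44 mg
ampicillin: dilute stock: 53.3 µg/mL × 661 mL ÷ 12000 µg/mL = 2.94 mL
peptone: 16.3 g/L × 0.661 L = 10.77 g
magnesium chloride: V = C2·V2/C1 = 12 mM × 661 mL ÷ 1060 mM = 7.48 mL

chloramphenicol 1.40 mL; L-glutamine 37.10 mL; ammonium chloride 41.98 mL; nicotinic acid 9.44 mg; ampicillin 2.94 mL; peptone 10.77 g; magnesium chloride 7.48 mL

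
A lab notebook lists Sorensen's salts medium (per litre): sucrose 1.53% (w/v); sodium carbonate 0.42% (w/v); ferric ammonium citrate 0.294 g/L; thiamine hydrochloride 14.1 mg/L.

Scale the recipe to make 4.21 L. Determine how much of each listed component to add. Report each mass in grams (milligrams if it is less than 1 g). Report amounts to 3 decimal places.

sucrose 64.413 g; sodium carbonate 17.682 g; ferric ammonium citrate 1.238 g; thiamine hydrochloride 59.361 mg

Working volume: 4.21 L.
sucrose: 1.53 g per 100 mL × 4210 mL ÷ 100 = 64.413 g
sodium carbonate: 0.42 g per 100 mL × 4210 mL ÷ 100 = 17.682 g
ferric ammonium citrate: 0.294 g/L × 4.21 L = 1.238 g
thiamine hydrochloride: 14.1 mg/L × 4.21 L = 59.361 mg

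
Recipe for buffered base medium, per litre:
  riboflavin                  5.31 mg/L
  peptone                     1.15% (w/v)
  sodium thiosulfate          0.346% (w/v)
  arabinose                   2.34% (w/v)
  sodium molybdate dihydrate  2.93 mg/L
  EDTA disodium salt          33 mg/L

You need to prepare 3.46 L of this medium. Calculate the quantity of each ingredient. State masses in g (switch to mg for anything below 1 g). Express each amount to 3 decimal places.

Scale factor relative to 1 L: 3.46.
riboflavin: 5.31 mg/L × 3.46 L = 18.373 mg
peptone: 1.15 g per 100 mL × 3460 mL ÷ 100 = 39.790 g
sodium thiosulfate: 0.346 g per 100 mL × 3460 mL ÷ 100 = 11.972 g
arabinose: 2.34 g per 100 mL × 3460 mL ÷ 100 = 80.964 g
sodium molybdate dihydrate: 2.93 mg/L × 3.46 L = 10.138 mg
EDTA disodium salt: 33 mg/L × 3.46 L = 114.180 mg

riboflavin 18.373 mg; peptone 39.790 g; sodium thiosulfate 11.972 g; arabinose 80.964 g; sodium molybdate dihydrate 10.138 mg; EDTA disodium salt 114.180 mg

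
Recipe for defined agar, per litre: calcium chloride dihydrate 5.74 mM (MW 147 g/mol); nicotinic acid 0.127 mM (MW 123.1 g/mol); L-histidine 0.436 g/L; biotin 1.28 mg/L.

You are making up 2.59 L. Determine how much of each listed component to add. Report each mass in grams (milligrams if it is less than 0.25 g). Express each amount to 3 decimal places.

calcium chloride dihydrate 2.185 g; nicotinic acid 40.491 mg; L-histidine 1.129 g; biotin 3.315 mg

Scale factor relative to 1 L: 2.59.
calcium chloride dihydrate: 5.74 mmol/L × 147 g/mol × 2.59 L ÷ 1000 = 2.185 g
nicotinic acid: 0.127 mmol/L × 123.1 mg/mmol × 2.59 L = 40.491 mg
L-histidine: 0.436 g/L × 2.59 L = 1.129 g
biotin: 1.28 mg/L × 2.59 L = 3.315 mg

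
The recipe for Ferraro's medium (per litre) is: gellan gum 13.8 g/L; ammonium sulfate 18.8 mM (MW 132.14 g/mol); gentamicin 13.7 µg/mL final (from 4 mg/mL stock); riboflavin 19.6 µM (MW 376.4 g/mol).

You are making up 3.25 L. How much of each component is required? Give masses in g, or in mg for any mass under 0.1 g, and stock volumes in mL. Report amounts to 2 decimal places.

gellan gum 44.85 g; ammonium sulfate 8.07 g; gentamicin 11.13 mL; riboflavin 23.98 mg

Scale factor relative to 1 L: 3.25.
gellan gum: 13.8 g/L × 3.25 L = 44.85 g
ammonium sulfate: 18.8 mmol/L × 132.14 g/mol × 3.25 L ÷ 1000 = 8.07 g
gentamicin: V = C2·V2/C1 = 13.7 µg/mL × 3250 mL ÷ 4000 µg/mL = 11.13 mL
riboflavin: 19.6 µmol/L × 376.4 g/mol × 3.25 L ÷ 1000 = 23.98 mg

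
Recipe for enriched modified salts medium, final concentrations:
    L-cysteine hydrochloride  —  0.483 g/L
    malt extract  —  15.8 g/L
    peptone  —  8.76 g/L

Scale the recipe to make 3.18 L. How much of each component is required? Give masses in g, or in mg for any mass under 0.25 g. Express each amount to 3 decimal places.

L-cysteine hydrochloride 1.536 g; malt extract 50.244 g; peptone 27.857 g

Working volume: 3.18 L.
L-cysteine hydrochloride: 0.483 g/L × 3.18 L = 1.536 g
malt extract: 15.8 g/L × 3.18 L = 50.244 g
peptone: 8.76 g/L × 3.18 L = 27.857 g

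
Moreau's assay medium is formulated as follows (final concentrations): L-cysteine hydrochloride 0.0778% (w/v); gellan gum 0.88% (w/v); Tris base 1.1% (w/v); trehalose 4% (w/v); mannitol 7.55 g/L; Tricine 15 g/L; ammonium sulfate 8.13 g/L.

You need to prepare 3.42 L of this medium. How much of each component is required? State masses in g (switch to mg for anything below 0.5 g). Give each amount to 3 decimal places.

L-cysteine hydrochloride 2.661 g; gellan gum 30.096 g; Tris base 37.620 g; trehalose 136.800 g; mannitol 25.821 g; Tricine 51.300 g; ammonium sulfate 27.805 g

Working volume: 3.42 L.
L-cysteine hydrochloride: 0.0778 g per 100 mL × 3420 mL ÷ 100 = 2.661 g
gellan gum: 0.88% w/v = 8.8 g/L → 8.8 × 3.42 L = 30.096 g
Tris base: 1.1% w/v = 11 g/L → 11 × 3.42 L = 37.620 g
trehalose: 4 g per 100 mL × 3420 mL ÷ 100 = 136.800 g
mannitol: 7.55 g/L × 3.42 L = 25.821 g
Tricine: 15 g/L × 3.42 L = 51.300 g
ammonium sulfate: 8.13 g/L × 3.42 L = 27.805 g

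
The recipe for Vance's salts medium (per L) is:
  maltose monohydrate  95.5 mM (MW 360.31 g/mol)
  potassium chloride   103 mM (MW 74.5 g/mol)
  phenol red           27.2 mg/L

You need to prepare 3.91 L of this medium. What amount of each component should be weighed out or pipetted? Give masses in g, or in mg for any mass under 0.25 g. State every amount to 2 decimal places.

Scale factor relative to 1 L: 3.91.
maltose monohydrate: 95.5 mmol/L × 360.31 g/mol × 3.91 L ÷ 1000 = 134.54 g
potassium chloride: 103 mmol/L × 74.5 g/mol × 3.91 L ÷ 1000 = 30.00 g
phenol red: 27.2 mg/L × 3.91 L = 106.35 mg

maltose monohydrate 134.54 g; potassium chloride 30.00 g; phenol red 106.35 mg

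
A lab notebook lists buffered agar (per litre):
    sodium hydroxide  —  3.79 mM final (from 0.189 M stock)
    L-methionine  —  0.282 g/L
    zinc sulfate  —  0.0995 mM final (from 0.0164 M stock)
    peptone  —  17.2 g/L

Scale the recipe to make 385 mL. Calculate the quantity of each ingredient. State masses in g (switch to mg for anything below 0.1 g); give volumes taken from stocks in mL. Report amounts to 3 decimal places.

Target volume = 385 mL = 0.385 L.
sodium hydroxide: dilute stock: 3.79 mM × 385 mL ÷ 189 mM = 7.720 mL
L-methionine: 0.282 g/L × 0.385 L = 0.109 g
zinc sulfate: dilute stock: 0.0995 mM × 385 mL ÷ 16.4 mM = 2.336 mL
peptone: 17.2 g/L × 0.385 L = 6.622 g

sodium hydroxide 7.720 mL; L-methionine 0.109 g; zinc sulfate 2.336 mL; peptone 6.622 g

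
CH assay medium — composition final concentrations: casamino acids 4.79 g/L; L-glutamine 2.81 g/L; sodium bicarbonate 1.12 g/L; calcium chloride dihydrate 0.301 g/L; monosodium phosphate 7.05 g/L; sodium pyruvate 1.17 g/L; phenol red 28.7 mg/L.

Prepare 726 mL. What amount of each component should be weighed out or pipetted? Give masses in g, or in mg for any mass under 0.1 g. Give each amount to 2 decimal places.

Working volume: 726 mL = 0.726 L.
casamino acids: 4.79 g/L × 0.726 L = 3.48 g
L-glutamine: 2.81 g/L × 0.726 L = 2.04 g
sodium bicarbonate: 1.12 g/L × 0.726 L = 0.81 g
calcium chloride dihydrate: 0.301 g/L × 0.726 L = 0.22 g
monosodium phosphate: 7.05 g/L × 0.726 L = 5.12 g
sodium pyruvate: 1.17 g/L × 0.726 L = 0.85 g
phenol red: 28.7 mg/L × 0.726 L = 20.84 mg

casamino acids 3.48 g; L-glutamine 2.04 g; sodium bicarbonate 0.81 g; calcium chloride dihydrate 0.22 g; monosodium phosphate 5.12 g; sodium pyruvate 0.85 g; phenol red 20.84 mg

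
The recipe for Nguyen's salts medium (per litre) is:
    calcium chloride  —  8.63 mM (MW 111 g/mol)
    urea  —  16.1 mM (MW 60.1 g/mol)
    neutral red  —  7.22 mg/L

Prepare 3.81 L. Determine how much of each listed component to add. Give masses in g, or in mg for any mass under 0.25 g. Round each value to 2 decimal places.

Working volume: 3.81 L.
calcium chloride: 8.63 mmol/L × 111 g/mol × 3.81 L ÷ 1000 = 3.65 g
urea: 16.1 mmol/L × 60.1 g/mol × 3.81 L ÷ 1000 = 3.69 g
neutral red: 7.22 mg/L × 3.81 L = 27.51 mg

calcium chloride 3.65 g; urea 3.69 g; neutral red 27.51 mg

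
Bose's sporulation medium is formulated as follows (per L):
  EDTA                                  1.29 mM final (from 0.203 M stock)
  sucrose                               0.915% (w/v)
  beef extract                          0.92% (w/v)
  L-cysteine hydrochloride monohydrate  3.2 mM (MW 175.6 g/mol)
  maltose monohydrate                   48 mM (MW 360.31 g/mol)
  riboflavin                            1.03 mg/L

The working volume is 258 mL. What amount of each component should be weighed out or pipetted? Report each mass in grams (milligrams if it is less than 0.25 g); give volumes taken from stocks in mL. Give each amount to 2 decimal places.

Scale factor relative to 1 L: 0.258.
EDTA: dilute stock: 1.29 mM × 258 mL ÷ 203 mM = 1.64 mL
sucrose: 0.915 g per 100 mL × 258 mL ÷ 100 = 2.36 g
beef extract: 0.92% w/v = 9.2 g/L → 9.2 × 0.258 L = 2.37 g
L-cysteine hydrochloride monohydrate: 3.2 mmol/L × 175.6 mg/mmol × 0.258 L = 144.98 mg
maltose monohydrate: 48 mmol/L × 360.31 g/mol × 0.258 L ÷ 1000 = 4.46 g
riboflavin: 1.03 mg/L × 0.258 L = 0.27 mg

EDTA 1.64 mL; sucrose 2.36 g; beef extract 2.37 g; L-cysteine hydrochloride monohydrate 144.98 mg; maltose monohydrate 4.46 g; riboflavin 0.27 mg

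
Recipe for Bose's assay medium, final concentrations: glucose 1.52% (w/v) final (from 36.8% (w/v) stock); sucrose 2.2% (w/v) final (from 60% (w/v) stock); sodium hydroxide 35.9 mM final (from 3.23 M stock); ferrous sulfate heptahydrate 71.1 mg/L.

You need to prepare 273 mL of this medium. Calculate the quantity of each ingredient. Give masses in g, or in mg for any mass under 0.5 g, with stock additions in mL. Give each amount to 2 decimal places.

Target volume = 273 mL = 0.273 L.
glucose: V = C2·V2/C1 = 1.52% ÷ 36.8% × 273 mL = 11.28 mL
sucrose: V = C2·V2/C1 = 2.2% ÷ 60% × 273 mL = 10.01 mL
sodium hydroxide: V = C2·V2/C1 = 35.9 mM × 273 mL ÷ 3230 mM = 3.03 mL
ferrous sulfate heptahydrate: 71.1 mg/L × 0.273 L = 19.41 mg

glucose 11.28 mL; sucrose 10.01 mL; sodium hydroxide 3.03 mL; ferrous sulfate heptahydrate 19.41 mg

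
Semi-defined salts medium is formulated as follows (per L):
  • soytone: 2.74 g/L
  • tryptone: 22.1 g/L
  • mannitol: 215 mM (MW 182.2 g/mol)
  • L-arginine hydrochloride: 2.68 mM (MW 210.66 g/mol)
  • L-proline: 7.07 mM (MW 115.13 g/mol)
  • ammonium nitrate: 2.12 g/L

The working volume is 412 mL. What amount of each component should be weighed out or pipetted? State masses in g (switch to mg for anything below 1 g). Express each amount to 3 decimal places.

Target volume = 412 mL = 0.412 L.
soytone: 2.74 g/L × 0.412 L = 1.129 g
tryptone: 22.1 g/L × 0.412 L = 9.105 g
mannitol: 215 mmol/L × 182.2 g/mol × 0.412 L ÷ 1000 = 16.139 g
L-arginine hydrochloride: 2.68 mmol/L × 210.66 mg/mmol × 0.412 L = 232.602 mg
L-proline: 7.07 mmol/L × 115.13 mg/mmol × 0.412 L = 335.355 mg
ammonium nitrate: 2.12 g/L × 0.412 L = 0.87344 g = 873.440 mg

soytone 1.129 g; tryptone 9.105 g; mannitol 16.139 g; L-arginine hydrochloride 232.602 mg; L-proline 335.355 mg; ammonium nitrate 873.440 mg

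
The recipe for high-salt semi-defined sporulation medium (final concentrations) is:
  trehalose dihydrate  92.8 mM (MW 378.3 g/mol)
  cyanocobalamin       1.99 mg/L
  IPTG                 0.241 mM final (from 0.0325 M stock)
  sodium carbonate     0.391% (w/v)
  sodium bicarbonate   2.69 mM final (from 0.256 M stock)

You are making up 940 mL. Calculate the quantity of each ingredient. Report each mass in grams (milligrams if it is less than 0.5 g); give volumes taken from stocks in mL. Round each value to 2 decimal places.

Scale factor relative to 1 L: 0.94.
trehalose dihydrate: 92.8 mmol/L × 378.3 g/mol × 0.94 L ÷ 1000 = 33.00 g
cyanocobalamin: 1.99 mg/L × 0.94 L = 1.87 mg
IPTG: dilute stock: 0.241 mM × 940 mL ÷ 32.5 mM = 6.97 mL
sodium carbonate: 0.391% w/v = 3.91 g/L → 3.91 × 0.94 L = 3.68 g
sodium bicarbonate: V = C2·V2/C1 = 2.69 mM × 940 mL ÷ 256 mM = 9.88 mL

trehalose dihydrate 33.00 g; cyanocobalamin 1.87 mg; IPTG 6.97 mL; sodium carbonate 3.68 g; sodium bicarbonate 9.88 mL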